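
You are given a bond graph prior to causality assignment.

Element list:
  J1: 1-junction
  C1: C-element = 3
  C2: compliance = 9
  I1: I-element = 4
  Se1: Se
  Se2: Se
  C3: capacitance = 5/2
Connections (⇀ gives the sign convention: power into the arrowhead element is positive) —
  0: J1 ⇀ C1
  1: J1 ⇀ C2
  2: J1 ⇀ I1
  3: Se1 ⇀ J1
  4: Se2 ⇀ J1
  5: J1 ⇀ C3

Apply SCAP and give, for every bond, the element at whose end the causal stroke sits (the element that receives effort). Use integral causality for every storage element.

b0 stroke→J1
b1 stroke→J1
b2 stroke→I1
b3 stroke→J1
b4 stroke→J1
b5 stroke→J1

b3 stroke→J1  (Se1: effort source, stroke at far end)
b4 stroke→J1  (Se2 fixes effort; stroke away)
b0 stroke→J1  (C1: C, integral causality)
b1 stroke→J1  (C2: C, integral causality)
b2 stroke→I1  (I1 integral (f out))
b5 stroke→J1  (J1 flow already set via bond 2)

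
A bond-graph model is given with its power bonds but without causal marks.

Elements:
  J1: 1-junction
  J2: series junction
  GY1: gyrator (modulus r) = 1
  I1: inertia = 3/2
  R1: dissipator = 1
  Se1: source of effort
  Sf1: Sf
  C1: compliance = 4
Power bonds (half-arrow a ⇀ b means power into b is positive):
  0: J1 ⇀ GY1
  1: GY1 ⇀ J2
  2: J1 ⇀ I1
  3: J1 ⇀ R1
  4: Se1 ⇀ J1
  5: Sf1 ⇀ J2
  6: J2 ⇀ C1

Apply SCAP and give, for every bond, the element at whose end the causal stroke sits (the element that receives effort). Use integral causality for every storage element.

bond 0 →J1
bond 1 →J2
bond 2 →I1
bond 3 →J1
bond 4 →J1
bond 5 →Sf1
bond 6 →J2

#4 →J1  (Se1: effort source, stroke at far end)
#5 →Sf1  (Sf1 (Sf) sets flow on bond)
#1 →J2  (J2: bond 5 brought flow, rest push out)
#6 →J2  (1-jn J2 has f-setter on 5)
#0 →J1  (GY1 both-in/both-out from 1)
#2 →I1  (I1 outputs flow p/I1)
#3 →J1  (J1 flow already set via bond 2)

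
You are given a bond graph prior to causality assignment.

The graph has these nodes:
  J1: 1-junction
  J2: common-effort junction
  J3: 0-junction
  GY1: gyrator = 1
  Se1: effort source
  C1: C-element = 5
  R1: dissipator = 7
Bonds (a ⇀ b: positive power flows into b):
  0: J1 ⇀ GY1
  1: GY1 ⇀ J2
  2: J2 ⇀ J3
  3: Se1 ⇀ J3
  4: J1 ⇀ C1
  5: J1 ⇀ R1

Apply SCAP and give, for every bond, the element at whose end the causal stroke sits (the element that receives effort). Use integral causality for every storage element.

#0 stroke at GY1
#1 stroke at GY1
#2 stroke at J2
#3 stroke at J3
#4 stroke at J1
#5 stroke at J1

b3 |J3  (Se1 fixes effort; stroke away)
b2 |J2  (common-e at J3 fixed by 3)
b1 |GY1  (0-jn J2 has e-setter on 2)
b0 |GY1  (GY GY1: same side as bond 1)
b4 |J1  (1-jn J1 has f-setter on 0)
b5 |J1  (J1 flow already set via bond 0)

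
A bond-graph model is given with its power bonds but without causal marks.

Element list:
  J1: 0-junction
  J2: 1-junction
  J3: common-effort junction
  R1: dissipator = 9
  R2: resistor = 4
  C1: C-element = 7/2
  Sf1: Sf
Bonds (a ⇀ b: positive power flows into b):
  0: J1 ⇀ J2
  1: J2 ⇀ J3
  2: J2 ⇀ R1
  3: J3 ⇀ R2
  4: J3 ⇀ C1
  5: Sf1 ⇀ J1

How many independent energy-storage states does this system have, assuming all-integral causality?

bond 5 →Sf1  (Sf1: flow source, stroke at near end)
bond 0 →J1  (closing 0-jn rule on J1)
bond 1 →J2  (common-f at J2 fixed by 0)
bond 2 →J2  (1-jn J2 has f-setter on 0)
bond 4 →J3  (C1: C, integral causality)
bond 3 →R2  (J3 effort already set via bond 4)

1  (C1 all integral)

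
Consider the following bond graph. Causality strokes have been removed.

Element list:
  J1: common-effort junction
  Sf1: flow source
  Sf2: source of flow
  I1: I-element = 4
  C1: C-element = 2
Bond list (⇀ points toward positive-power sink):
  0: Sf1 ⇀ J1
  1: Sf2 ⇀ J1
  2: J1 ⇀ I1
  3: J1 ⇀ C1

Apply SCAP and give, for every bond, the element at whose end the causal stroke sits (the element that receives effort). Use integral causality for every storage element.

#0 stroke at Sf1
#1 stroke at Sf2
#2 stroke at I1
#3 stroke at J1

#0 →Sf1  (Sf1: flow source, stroke at near end)
#1 →Sf2  (source Sf2 imposes f)
#2 →I1  (I1 outputs flow p/I1)
#3 →J1  (J1 needs exactly one e-in)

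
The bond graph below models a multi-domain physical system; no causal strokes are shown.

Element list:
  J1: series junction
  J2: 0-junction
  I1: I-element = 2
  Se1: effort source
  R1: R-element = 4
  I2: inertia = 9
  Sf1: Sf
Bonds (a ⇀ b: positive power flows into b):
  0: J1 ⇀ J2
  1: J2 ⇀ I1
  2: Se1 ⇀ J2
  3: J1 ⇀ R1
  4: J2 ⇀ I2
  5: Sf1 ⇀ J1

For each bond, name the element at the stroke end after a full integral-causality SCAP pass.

β0 →J1
β1 →I1
β2 →J2
β3 →J1
β4 →I2
β5 →Sf1

bond 2 stroke→J2  (Se1 fixes effort; stroke away)
bond 5 stroke→Sf1  (Sf1 (Sf) sets flow on bond)
bond 0 stroke→J1  (J1: bond 5 brought flow, rest push out)
bond 3 stroke→J1  (J1 flow already set via bond 5)
bond 1 stroke→I1  (common-e at J2 fixed by 2)
bond 4 stroke→I2  (J2: bond 2 brought effort, rest push out)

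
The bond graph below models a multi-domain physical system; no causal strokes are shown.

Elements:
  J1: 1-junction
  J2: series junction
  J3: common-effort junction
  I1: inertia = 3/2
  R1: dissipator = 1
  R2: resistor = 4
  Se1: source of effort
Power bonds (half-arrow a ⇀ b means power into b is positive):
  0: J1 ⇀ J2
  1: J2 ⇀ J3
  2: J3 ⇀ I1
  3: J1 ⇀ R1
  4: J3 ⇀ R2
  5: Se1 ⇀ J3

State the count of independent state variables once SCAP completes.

b5 →J3  (Se1 (Se) sets effort on bond)
b1 →J2  (0-jn J3 has e-setter on 5)
b2 →I1  (common-e at J3 fixed by 5)
b4 →R2  (J3 effort already set via bond 5)
b0 →J1  (J2: last free bond brings flow in)
b3 →R1  (J1: last free bond brings flow in)

1  (I1 all integral)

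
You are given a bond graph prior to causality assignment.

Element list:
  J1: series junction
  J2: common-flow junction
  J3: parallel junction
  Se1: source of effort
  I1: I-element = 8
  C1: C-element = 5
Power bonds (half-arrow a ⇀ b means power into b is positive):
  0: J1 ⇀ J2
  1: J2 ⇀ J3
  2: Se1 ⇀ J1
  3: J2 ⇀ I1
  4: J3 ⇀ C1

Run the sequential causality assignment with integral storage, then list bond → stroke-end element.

β0 stroke at J2
β1 stroke at J2
β2 stroke at J1
β3 stroke at I1
β4 stroke at J3

β2 |J1  (Se1 (Se) sets effort on bond)
β0 |J2  (J1 needs exactly one f-in)
β3 |I1  (I1: I, integral causality)
β1 |J2  (J2 flow already set via bond 3)
β4 |J3  (J3: last free bond brings effort in)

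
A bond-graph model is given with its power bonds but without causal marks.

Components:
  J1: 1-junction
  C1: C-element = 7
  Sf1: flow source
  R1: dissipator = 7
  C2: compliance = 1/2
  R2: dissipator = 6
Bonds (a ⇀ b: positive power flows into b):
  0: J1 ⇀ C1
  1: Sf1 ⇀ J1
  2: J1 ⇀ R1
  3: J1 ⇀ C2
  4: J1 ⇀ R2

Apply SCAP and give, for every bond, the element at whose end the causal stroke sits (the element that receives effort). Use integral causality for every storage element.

b0 stroke→J1
b1 stroke→Sf1
b2 stroke→J1
b3 stroke→J1
b4 stroke→J1

#1 |Sf1  (Sf1: flow source, stroke at near end)
#0 |J1  (1-jn J1 has f-setter on 1)
#2 |J1  (1-jn J1 has f-setter on 1)
#3 |J1  (1-jn J1 has f-setter on 1)
#4 |J1  (1-jn J1 has f-setter on 1)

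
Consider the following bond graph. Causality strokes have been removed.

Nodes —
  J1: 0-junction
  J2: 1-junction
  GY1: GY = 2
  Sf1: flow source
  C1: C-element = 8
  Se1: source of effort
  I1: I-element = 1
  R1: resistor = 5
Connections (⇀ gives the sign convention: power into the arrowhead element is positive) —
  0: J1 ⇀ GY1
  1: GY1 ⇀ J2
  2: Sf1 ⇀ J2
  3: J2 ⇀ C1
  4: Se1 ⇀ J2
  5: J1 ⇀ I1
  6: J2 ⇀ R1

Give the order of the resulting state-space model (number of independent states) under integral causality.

2  (C1, I1 all integral)

bond 2 stroke→Sf1  (source Sf1 imposes f)
bond 4 stroke→J2  (Se1: effort source, stroke at far end)
bond 1 stroke→J2  (J2: bond 2 brought flow, rest push out)
bond 3 stroke→J2  (1-jn J2 has f-setter on 2)
bond 6 stroke→J2  (1-jn J2 has f-setter on 2)
bond 0 stroke→J1  (GY1: gyrator matches bond 1)
bond 5 stroke→I1  (common-e at J1 fixed by 0)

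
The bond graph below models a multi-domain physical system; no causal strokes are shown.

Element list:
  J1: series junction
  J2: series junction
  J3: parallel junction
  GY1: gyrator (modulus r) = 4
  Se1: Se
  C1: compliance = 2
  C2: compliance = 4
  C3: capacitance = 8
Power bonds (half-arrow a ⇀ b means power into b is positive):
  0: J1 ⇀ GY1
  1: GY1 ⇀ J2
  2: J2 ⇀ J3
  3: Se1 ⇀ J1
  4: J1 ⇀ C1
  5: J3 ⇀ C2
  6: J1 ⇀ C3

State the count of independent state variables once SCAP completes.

b3 stroke→J1  (Se1: effort source, stroke at far end)
b4 stroke→J1  (C1: C, integral causality)
b5 stroke→J3  (C2 outputs effort q/C2)
b2 stroke→J2  (0-jn J3 has e-setter on 5)
b1 stroke→GY1  (closing 1-jn rule on J2)
b0 stroke→GY1  (GY1 both-in/both-out from 1)
b6 stroke→J1  (1-jn J1 has f-setter on 0)

3  (C1, C2, C3 all integral)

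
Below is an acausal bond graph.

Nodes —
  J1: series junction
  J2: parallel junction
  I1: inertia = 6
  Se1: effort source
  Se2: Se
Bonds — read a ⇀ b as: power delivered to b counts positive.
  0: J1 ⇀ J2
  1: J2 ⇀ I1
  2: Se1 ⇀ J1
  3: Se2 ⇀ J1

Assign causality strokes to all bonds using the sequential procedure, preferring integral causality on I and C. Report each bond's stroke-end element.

#2 →J1  (Se1 fixes effort; stroke away)
#3 →J1  (source Se2 imposes e)
#0 →J2  (closing 1-jn rule on J1)
#1 →I1  (common-e at J2 fixed by 0)

b0 stroke at J2
b1 stroke at I1
b2 stroke at J1
b3 stroke at J1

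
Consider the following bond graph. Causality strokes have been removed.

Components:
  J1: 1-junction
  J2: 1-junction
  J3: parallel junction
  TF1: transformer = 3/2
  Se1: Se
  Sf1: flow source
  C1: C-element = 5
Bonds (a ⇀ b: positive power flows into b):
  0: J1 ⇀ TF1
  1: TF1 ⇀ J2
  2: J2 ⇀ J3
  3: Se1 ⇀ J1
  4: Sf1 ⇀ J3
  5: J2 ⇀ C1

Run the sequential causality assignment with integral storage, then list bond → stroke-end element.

b0 →TF1
b1 →J2
b2 →J3
b3 →J1
b4 →Sf1
b5 →J2

bond 3 |J1  (Se1 fixes effort; stroke away)
bond 4 |Sf1  (source Sf1 imposes f)
bond 0 |TF1  (J1: last free bond brings flow in)
bond 2 |J3  (J3 needs exactly one e-in)
bond 1 |J2  (TF TF1: opposite of bond 0)
bond 5 |J2  (1-jn J2 has f-setter on 2)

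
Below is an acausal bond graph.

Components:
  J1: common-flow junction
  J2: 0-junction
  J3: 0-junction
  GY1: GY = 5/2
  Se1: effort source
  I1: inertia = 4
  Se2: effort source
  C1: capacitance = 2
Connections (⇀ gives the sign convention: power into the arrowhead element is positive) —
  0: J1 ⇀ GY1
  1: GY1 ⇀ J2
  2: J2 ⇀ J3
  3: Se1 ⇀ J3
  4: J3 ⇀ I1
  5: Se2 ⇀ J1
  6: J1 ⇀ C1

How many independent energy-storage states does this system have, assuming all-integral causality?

2  (C1, I1 all integral)

b3 stroke→J3  (source Se1 imposes e)
b5 stroke→J1  (Se2 fixes effort; stroke away)
b2 stroke→J2  (common-e at J3 fixed by 3)
b4 stroke→I1  (0-jn J3 has e-setter on 3)
b1 stroke→GY1  (J2: bond 2 brought effort, rest push out)
b0 stroke→GY1  (through GY1, causality inverts; strokes same side of GY1)
b6 stroke→J1  (1-jn J1 has f-setter on 0)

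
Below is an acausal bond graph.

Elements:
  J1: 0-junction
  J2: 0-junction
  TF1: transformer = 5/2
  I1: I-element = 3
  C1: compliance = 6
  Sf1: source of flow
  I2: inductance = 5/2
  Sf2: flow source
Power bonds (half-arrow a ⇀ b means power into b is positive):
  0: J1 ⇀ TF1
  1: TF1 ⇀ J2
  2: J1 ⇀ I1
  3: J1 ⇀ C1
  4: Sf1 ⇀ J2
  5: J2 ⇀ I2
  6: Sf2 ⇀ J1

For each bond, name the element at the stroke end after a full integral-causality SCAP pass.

bond 0 |TF1
bond 1 |J2
bond 2 |I1
bond 3 |J1
bond 4 |Sf1
bond 5 |I2
bond 6 |Sf2

b4 →Sf1  (Sf1 (Sf) sets flow on bond)
b6 →Sf2  (Sf2 (Sf) sets flow on bond)
b2 →I1  (I1 integral (f out))
b3 →J1  (C1 outputs effort q/C1)
b0 →TF1  (0-jn J1 has e-setter on 3)
b1 →J2  (TF TF1: opposite of bond 0)
b5 →I2  (J2 effort already set via bond 1)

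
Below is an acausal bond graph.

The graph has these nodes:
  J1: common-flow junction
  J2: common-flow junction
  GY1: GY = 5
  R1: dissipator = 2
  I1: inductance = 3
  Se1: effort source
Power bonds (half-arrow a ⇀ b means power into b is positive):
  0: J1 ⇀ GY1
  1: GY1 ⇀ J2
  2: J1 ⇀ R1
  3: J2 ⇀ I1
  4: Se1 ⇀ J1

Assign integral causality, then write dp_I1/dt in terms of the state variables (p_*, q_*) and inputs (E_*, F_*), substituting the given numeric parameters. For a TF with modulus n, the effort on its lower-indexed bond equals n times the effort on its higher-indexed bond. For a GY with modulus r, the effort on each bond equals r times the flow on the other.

#4 →J1  (Se1: effort source, stroke at far end)
#3 →I1  (I1 outputs flow p/I1)
#1 →J2  (1-jn J2 has f-setter on 3)
#0 →J1  (through GY1, causality inverts; strokes same side of GY1)
#2 →R1  (J1 needs exactly one f-in)

dp_I1/dt = 5*E_Se1/2 - 25*p_I1/6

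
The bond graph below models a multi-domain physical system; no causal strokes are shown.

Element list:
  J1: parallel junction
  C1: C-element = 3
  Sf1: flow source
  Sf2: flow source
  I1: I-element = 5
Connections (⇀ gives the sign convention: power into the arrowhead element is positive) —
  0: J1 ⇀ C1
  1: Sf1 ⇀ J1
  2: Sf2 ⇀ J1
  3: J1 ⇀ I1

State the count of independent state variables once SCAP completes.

2  (C1, I1 all integral)

β1 stroke at Sf1  (Sf1: flow source, stroke at near end)
β2 stroke at Sf2  (Sf2 fixes flow; stroke at Sf2)
β0 stroke at J1  (prefer integral on C1)
β3 stroke at I1  (J1 effort already set via bond 0)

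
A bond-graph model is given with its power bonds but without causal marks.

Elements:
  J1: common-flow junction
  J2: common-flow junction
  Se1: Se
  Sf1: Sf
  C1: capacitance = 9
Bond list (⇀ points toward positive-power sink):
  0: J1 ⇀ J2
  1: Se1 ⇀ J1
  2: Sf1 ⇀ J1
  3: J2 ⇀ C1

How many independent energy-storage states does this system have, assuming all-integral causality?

bond 1 stroke→J1  (Se1 (Se) sets effort on bond)
bond 2 stroke→Sf1  (Sf1: flow source, stroke at near end)
bond 0 stroke→J1  (J1: bond 2 brought flow, rest push out)
bond 3 stroke→J2  (J2: bond 0 brought flow, rest push out)

1  (C1 all integral)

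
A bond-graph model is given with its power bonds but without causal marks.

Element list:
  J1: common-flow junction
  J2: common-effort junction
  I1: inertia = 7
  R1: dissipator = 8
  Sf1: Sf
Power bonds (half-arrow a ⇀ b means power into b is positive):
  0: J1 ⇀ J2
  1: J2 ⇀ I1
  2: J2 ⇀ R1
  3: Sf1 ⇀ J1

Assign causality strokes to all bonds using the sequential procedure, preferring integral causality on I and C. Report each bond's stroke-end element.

β3 |Sf1  (source Sf1 imposes f)
β0 |J1  (J1: bond 3 brought flow, rest push out)
β1 |I1  (I1: I, integral causality)
β2 |J2  (J2: last free bond brings effort in)

b0 |J1
b1 |I1
b2 |J2
b3 |Sf1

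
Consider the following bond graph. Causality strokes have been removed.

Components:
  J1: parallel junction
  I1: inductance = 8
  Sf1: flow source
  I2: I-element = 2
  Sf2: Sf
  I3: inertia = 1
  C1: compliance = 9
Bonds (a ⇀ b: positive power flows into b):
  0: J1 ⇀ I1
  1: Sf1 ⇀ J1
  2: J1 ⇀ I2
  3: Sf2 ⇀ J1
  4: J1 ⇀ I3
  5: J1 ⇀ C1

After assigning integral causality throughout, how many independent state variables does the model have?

4  (C1, I1, I2, I3 all integral)

β1 |Sf1  (Sf1: flow source, stroke at near end)
β3 |Sf2  (source Sf2 imposes f)
β0 |I1  (I1 outputs flow p/I1)
β2 |I2  (I2 integral (f out))
β4 |I3  (I3 integral (f out))
β5 |J1  (only one effort-in slot at J1)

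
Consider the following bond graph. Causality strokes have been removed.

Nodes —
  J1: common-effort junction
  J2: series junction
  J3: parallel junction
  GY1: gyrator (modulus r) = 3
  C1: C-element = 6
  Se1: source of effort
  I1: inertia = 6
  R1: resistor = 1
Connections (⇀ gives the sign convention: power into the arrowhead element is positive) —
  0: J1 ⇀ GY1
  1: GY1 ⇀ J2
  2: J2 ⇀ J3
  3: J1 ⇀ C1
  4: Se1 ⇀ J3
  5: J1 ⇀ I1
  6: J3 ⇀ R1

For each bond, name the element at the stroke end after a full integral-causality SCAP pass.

β4 stroke→J3  (Se1 fixes effort; stroke away)
β2 stroke→J2  (J3: bond 4 brought effort, rest push out)
β6 stroke→R1  (common-e at J3 fixed by 4)
β1 stroke→GY1  (closing 1-jn rule on J2)
β0 stroke→GY1  (through GY1, causality inverts; strokes same side of GY1)
β3 stroke→J1  (C1 integral (e out))
β5 stroke→I1  (J1: bond 3 brought effort, rest push out)

#0 |GY1
#1 |GY1
#2 |J2
#3 |J1
#4 |J3
#5 |I1
#6 |R1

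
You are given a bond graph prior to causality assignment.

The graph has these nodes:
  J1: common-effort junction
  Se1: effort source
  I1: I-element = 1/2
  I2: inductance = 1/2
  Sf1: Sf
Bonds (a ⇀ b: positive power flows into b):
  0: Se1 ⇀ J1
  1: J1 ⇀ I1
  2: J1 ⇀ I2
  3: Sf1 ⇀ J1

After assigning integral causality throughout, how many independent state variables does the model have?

#0 |J1  (source Se1 imposes e)
#3 |Sf1  (Sf1: flow source, stroke at near end)
#1 |I1  (J1: bond 0 brought effort, rest push out)
#2 |I2  (J1 effort already set via bond 0)

2  (I1, I2 all integral)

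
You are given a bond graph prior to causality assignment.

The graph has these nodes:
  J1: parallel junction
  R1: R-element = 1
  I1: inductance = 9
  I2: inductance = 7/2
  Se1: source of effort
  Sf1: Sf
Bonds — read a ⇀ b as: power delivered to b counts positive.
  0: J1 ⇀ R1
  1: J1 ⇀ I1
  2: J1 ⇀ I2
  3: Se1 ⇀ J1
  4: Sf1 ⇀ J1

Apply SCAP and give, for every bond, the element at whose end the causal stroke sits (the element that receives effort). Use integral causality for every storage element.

b3 stroke→J1  (Se1 (Se) sets effort on bond)
b4 stroke→Sf1  (Sf1 fixes flow; stroke at Sf1)
b0 stroke→R1  (J1: bond 3 brought effort, rest push out)
b1 stroke→I1  (0-jn J1 has e-setter on 3)
b2 stroke→I2  (common-e at J1 fixed by 3)

β0 |R1
β1 |I1
β2 |I2
β3 |J1
β4 |Sf1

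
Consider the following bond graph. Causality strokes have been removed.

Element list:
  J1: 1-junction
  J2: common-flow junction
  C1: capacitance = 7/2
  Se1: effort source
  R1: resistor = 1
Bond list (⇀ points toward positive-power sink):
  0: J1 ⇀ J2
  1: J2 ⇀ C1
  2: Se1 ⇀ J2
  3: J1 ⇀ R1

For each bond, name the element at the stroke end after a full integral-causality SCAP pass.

#0 →J1
#1 →J2
#2 →J2
#3 →R1

b2 |J2  (source Se1 imposes e)
b1 |J2  (C1: C, integral causality)
b0 |J1  (only one flow-in slot at J2)
b3 |R1  (J1: last free bond brings flow in)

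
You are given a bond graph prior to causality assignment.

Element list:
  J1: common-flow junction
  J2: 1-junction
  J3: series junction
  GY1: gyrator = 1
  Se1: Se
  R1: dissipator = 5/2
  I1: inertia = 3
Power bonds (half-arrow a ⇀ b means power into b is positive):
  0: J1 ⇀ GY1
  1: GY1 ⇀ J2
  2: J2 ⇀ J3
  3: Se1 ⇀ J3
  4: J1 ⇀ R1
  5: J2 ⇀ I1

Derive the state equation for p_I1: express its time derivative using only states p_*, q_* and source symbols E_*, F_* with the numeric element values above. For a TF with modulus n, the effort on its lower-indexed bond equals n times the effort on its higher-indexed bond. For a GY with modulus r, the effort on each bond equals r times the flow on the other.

dp_I1/dt = E_Se1 - 2*p_I1/15

β3 stroke→J3  (Se1 fixes effort; stroke away)
β2 stroke→J2  (J3 needs exactly one f-in)
β5 stroke→I1  (I1: I, integral causality)
β1 stroke→J2  (1-jn J2 has f-setter on 5)
β0 stroke→J1  (GY1 both-in/both-out from 1)
β4 stroke→R1  (J1 needs exactly one f-in)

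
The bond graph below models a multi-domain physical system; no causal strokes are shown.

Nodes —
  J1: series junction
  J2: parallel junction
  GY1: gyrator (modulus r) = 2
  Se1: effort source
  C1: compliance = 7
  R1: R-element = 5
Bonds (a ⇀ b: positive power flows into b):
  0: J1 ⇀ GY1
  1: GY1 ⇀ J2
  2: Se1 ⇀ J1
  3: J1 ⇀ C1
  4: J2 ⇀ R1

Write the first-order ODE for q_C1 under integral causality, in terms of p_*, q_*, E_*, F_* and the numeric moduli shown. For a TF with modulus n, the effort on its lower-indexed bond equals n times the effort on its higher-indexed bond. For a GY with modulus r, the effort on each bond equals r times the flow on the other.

bond 2 →J1  (Se1: effort source, stroke at far end)
bond 3 →J1  (C1 integral (e out))
bond 0 →GY1  (J1 needs exactly one f-in)
bond 1 →GY1  (through GY1, causality inverts; strokes same side of GY1)
bond 4 →J2  (only one effort-in slot at J2)

dq_C1/dt = 5*E_Se1/4 - 5*q_C1/28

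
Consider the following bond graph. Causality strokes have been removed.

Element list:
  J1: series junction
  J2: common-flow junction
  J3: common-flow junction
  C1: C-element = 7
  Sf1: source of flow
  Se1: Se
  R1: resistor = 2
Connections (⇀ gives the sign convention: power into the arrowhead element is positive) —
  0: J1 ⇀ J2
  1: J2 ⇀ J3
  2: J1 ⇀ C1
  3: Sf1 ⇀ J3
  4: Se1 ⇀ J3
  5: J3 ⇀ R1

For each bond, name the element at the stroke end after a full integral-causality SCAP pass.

bond 0 stroke at J2
bond 1 stroke at J3
bond 2 stroke at J1
bond 3 stroke at Sf1
bond 4 stroke at J3
bond 5 stroke at J3

#3 |Sf1  (Sf1 (Sf) sets flow on bond)
#4 |J3  (source Se1 imposes e)
#1 |J3  (1-jn J3 has f-setter on 3)
#5 |J3  (J3: bond 3 brought flow, rest push out)
#0 |J2  (J2: bond 1 brought flow, rest push out)
#2 |J1  (1-jn J1 has f-setter on 0)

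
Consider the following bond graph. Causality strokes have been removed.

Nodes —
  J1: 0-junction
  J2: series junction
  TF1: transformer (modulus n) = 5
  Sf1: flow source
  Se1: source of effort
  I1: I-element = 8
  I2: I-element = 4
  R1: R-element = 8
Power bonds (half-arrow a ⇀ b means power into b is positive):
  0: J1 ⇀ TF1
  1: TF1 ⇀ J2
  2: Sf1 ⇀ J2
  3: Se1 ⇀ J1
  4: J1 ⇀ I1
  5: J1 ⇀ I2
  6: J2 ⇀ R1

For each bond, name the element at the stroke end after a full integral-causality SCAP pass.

bond 0 stroke→TF1
bond 1 stroke→J2
bond 2 stroke→Sf1
bond 3 stroke→J1
bond 4 stroke→I1
bond 5 stroke→I2
bond 6 stroke→J2

bond 2 stroke→Sf1  (Sf1: flow source, stroke at near end)
bond 3 stroke→J1  (Se1 (Se) sets effort on bond)
bond 0 stroke→TF1  (J1: bond 3 brought effort, rest push out)
bond 4 stroke→I1  (common-e at J1 fixed by 3)
bond 5 stroke→I2  (J1 effort already set via bond 3)
bond 1 stroke→J2  (1-jn J2 has f-setter on 2)
bond 6 stroke→J2  (J2: bond 2 brought flow, rest push out)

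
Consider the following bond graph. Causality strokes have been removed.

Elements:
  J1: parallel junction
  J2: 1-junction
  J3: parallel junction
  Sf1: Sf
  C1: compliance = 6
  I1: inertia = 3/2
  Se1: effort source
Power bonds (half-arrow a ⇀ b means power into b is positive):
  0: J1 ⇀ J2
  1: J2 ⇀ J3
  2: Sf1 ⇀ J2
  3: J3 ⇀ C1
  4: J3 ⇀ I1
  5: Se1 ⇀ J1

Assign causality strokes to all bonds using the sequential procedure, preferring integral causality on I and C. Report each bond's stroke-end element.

b0 →J2
b1 →J2
b2 →Sf1
b3 →J3
b4 →I1
b5 →J1

b2 →Sf1  (source Sf1 imposes f)
b5 →J1  (Se1: effort source, stroke at far end)
b0 →J2  (0-jn J1 has e-setter on 5)
b1 →J2  (common-f at J2 fixed by 2)
b3 →J3  (C1 outputs effort q/C1)
b4 →I1  (common-e at J3 fixed by 3)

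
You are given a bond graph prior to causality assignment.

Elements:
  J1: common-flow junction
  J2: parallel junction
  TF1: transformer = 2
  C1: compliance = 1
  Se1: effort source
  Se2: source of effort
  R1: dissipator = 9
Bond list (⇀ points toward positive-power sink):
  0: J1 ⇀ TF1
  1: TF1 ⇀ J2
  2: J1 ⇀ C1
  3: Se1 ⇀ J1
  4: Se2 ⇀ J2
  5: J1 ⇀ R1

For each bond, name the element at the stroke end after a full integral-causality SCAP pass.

#0 →J1
#1 →TF1
#2 →J1
#3 →J1
#4 →J2
#5 →R1

bond 3 stroke→J1  (Se1 (Se) sets effort on bond)
bond 4 stroke→J2  (source Se2 imposes e)
bond 1 stroke→TF1  (J2: bond 4 brought effort, rest push out)
bond 0 stroke→J1  (TF TF1: opposite of bond 1)
bond 2 stroke→J1  (C1: C, integral causality)
bond 5 stroke→R1  (J1 needs exactly one f-in)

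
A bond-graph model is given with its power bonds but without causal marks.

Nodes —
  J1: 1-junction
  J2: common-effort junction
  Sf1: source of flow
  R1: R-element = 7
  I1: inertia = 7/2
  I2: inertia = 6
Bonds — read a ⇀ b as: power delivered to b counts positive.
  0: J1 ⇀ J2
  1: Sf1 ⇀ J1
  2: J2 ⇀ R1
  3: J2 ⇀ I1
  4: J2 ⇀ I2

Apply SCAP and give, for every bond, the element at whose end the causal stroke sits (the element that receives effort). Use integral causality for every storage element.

bond 0 |J1
bond 1 |Sf1
bond 2 |J2
bond 3 |I1
bond 4 |I2

#1 stroke→Sf1  (source Sf1 imposes f)
#0 stroke→J1  (1-jn J1 has f-setter on 1)
#3 stroke→I1  (I1: I, integral causality)
#4 stroke→I2  (prefer integral on I2)
#2 stroke→J2  (J2: last free bond brings effort in)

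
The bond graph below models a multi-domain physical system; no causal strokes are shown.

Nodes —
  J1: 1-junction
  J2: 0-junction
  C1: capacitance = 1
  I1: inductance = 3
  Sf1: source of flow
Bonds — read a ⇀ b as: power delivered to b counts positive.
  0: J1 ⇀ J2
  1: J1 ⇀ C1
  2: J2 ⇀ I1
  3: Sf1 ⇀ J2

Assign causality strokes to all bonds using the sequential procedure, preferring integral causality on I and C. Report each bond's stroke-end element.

#3 |Sf1  (source Sf1 imposes f)
#1 |J1  (prefer integral on C1)
#0 |J2  (closing 1-jn rule on J1)
#2 |I1  (common-e at J2 fixed by 0)

b0 |J2
b1 |J1
b2 |I1
b3 |Sf1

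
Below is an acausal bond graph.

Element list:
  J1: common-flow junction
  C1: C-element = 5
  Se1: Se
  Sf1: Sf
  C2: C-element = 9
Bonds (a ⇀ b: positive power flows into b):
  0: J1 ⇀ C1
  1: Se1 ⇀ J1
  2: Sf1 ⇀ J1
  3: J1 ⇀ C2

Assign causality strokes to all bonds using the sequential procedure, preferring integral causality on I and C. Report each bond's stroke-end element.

bond 1 stroke→J1  (source Se1 imposes e)
bond 2 stroke→Sf1  (Sf1 (Sf) sets flow on bond)
bond 0 stroke→J1  (J1: bond 2 brought flow, rest push out)
bond 3 stroke→J1  (J1: bond 2 brought flow, rest push out)

bond 0 →J1
bond 1 →J1
bond 2 →Sf1
bond 3 →J1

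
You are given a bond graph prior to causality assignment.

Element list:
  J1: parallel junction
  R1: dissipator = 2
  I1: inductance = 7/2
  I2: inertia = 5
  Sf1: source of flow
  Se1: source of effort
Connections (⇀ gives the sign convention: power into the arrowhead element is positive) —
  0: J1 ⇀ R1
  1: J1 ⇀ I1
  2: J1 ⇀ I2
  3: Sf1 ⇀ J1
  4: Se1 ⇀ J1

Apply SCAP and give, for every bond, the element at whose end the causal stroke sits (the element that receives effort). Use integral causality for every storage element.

#0 stroke at R1
#1 stroke at I1
#2 stroke at I2
#3 stroke at Sf1
#4 stroke at J1

bond 3 stroke at Sf1  (Sf1 (Sf) sets flow on bond)
bond 4 stroke at J1  (Se1 (Se) sets effort on bond)
bond 0 stroke at R1  (0-jn J1 has e-setter on 4)
bond 1 stroke at I1  (J1 effort already set via bond 4)
bond 2 stroke at I2  (J1: bond 4 brought effort, rest push out)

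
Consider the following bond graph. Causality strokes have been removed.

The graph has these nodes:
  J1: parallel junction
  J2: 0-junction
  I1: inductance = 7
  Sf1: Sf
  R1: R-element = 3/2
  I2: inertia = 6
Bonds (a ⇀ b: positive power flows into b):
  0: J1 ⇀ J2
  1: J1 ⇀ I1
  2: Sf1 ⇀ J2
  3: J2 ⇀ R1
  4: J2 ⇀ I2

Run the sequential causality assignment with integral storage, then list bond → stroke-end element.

b0 stroke at J1
b1 stroke at I1
b2 stroke at Sf1
b3 stroke at J2
b4 stroke at I2

b2 →Sf1  (source Sf1 imposes f)
b1 →I1  (I1 integral (f out))
b0 →J1  (only one effort-in slot at J1)
b4 →I2  (I2: I, integral causality)
b3 →J2  (J2 needs exactly one e-in)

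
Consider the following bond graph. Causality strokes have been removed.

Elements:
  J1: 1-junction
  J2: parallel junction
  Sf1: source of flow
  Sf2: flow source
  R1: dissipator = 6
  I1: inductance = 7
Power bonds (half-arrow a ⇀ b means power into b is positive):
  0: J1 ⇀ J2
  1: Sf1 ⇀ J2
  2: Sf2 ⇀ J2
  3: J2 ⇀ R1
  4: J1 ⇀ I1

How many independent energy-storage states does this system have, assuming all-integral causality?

1  (I1 all integral)

b1 →Sf1  (Sf1 (Sf) sets flow on bond)
b2 →Sf2  (Sf2 (Sf) sets flow on bond)
b4 →I1  (I1 integral (f out))
b0 →J1  (J1 flow already set via bond 4)
b3 →J2  (J2 needs exactly one e-in)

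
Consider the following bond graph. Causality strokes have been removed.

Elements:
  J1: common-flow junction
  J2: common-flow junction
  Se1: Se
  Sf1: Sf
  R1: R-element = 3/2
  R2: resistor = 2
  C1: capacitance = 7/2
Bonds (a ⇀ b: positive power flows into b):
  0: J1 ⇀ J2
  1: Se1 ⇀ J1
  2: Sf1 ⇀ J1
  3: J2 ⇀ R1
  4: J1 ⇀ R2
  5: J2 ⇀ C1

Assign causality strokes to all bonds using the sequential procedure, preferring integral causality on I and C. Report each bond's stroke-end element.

#1 →J1  (source Se1 imposes e)
#2 →Sf1  (Sf1 fixes flow; stroke at Sf1)
#0 →J1  (1-jn J1 has f-setter on 2)
#4 →J1  (1-jn J1 has f-setter on 2)
#3 →J2  (1-jn J2 has f-setter on 0)
#5 →J2  (1-jn J2 has f-setter on 0)

b0 stroke→J1
b1 stroke→J1
b2 stroke→Sf1
b3 stroke→J2
b4 stroke→J1
b5 stroke→J2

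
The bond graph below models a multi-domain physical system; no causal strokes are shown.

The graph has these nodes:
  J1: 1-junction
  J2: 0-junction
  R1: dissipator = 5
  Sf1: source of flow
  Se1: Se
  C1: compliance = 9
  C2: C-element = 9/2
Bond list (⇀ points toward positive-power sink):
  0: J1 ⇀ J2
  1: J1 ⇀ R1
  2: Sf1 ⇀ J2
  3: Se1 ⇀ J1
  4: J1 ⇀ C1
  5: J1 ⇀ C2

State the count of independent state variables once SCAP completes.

2  (C1, C2 all integral)

β2 stroke at Sf1  (Sf1: flow source, stroke at near end)
β3 stroke at J1  (Se1 (Se) sets effort on bond)
β0 stroke at J2  (J2: last free bond brings effort in)
β1 stroke at J1  (common-f at J1 fixed by 0)
β4 stroke at J1  (J1: bond 0 brought flow, rest push out)
β5 stroke at J1  (J1: bond 0 brought flow, rest push out)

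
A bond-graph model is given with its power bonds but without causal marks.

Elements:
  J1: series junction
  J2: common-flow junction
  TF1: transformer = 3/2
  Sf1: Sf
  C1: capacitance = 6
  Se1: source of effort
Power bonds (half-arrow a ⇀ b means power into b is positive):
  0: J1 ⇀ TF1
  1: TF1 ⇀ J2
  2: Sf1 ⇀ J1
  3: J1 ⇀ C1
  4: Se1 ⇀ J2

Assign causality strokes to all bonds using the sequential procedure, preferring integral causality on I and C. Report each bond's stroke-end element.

b0 |J1
b1 |TF1
b2 |Sf1
b3 |J1
b4 |J2

#2 stroke→Sf1  (Sf1: flow source, stroke at near end)
#4 stroke→J2  (Se1: effort source, stroke at far end)
#0 stroke→J1  (common-f at J1 fixed by 2)
#3 stroke→J1  (common-f at J1 fixed by 2)
#1 stroke→TF1  (only one flow-in slot at J2)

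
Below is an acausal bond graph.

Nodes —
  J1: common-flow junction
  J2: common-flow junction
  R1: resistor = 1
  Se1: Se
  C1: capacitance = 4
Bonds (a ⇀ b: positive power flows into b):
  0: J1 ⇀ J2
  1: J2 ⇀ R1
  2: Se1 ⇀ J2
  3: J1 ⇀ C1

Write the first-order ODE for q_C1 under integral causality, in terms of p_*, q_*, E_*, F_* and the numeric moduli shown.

dq_C1/dt = E_Se1 - q_C1/4

β2 →J2  (Se1 fixes effort; stroke away)
β3 →J1  (prefer integral on C1)
β0 →J2  (closing 1-jn rule on J1)
β1 →R1  (J2: last free bond brings flow in)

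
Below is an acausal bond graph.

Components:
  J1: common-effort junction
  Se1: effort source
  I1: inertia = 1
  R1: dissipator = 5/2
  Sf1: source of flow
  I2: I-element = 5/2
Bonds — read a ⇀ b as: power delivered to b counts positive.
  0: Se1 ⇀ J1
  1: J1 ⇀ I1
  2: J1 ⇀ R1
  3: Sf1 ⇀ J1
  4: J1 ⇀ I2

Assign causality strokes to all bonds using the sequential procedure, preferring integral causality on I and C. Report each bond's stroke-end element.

#0 stroke at J1
#1 stroke at I1
#2 stroke at R1
#3 stroke at Sf1
#4 stroke at I2

bond 0 stroke at J1  (Se1 (Se) sets effort on bond)
bond 3 stroke at Sf1  (Sf1 (Sf) sets flow on bond)
bond 1 stroke at I1  (common-e at J1 fixed by 0)
bond 2 stroke at R1  (0-jn J1 has e-setter on 0)
bond 4 stroke at I2  (J1: bond 0 brought effort, rest push out)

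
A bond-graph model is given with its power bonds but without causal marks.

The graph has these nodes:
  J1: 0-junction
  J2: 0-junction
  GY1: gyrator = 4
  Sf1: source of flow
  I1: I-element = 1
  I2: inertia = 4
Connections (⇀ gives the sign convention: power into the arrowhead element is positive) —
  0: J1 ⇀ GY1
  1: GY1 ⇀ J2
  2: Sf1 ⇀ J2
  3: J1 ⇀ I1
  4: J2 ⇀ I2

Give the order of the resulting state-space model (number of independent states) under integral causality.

2  (I1, I2 all integral)

bond 2 →Sf1  (Sf1 (Sf) sets flow on bond)
bond 3 →I1  (I1: I, integral causality)
bond 0 →J1  (J1: last free bond brings effort in)
bond 1 →J2  (through GY1, causality inverts; strokes same side of GY1)
bond 4 →I2  (J2 effort already set via bond 1)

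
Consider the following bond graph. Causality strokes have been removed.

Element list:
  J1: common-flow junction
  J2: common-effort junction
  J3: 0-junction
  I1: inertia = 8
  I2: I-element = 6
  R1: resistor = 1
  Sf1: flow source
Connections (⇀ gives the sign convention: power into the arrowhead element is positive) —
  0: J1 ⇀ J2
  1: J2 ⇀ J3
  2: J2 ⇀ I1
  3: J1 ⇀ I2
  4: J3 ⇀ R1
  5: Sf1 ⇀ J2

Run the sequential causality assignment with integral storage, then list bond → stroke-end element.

bond 5 |Sf1  (source Sf1 imposes f)
bond 2 |I1  (I1 integral (f out))
bond 3 |I2  (I2 outputs flow p/I2)
bond 0 |J1  (J1: bond 3 brought flow, rest push out)
bond 1 |J2  (closing 0-jn rule on J2)
bond 4 |J3  (J3 needs exactly one e-in)

bond 0 |J1
bond 1 |J2
bond 2 |I1
bond 3 |I2
bond 4 |J3
bond 5 |Sf1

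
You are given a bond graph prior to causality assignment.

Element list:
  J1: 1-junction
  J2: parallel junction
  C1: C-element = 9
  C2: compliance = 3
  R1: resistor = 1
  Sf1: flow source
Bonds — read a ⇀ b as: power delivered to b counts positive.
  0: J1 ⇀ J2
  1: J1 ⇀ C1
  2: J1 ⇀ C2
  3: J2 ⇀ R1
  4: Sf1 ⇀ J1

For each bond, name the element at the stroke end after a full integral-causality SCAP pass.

β4 stroke at Sf1  (Sf1 (Sf) sets flow on bond)
β0 stroke at J1  (1-jn J1 has f-setter on 4)
β1 stroke at J1  (1-jn J1 has f-setter on 4)
β2 stroke at J1  (J1: bond 4 brought flow, rest push out)
β3 stroke at J2  (only one effort-in slot at J2)

#0 |J1
#1 |J1
#2 |J1
#3 |J2
#4 |Sf1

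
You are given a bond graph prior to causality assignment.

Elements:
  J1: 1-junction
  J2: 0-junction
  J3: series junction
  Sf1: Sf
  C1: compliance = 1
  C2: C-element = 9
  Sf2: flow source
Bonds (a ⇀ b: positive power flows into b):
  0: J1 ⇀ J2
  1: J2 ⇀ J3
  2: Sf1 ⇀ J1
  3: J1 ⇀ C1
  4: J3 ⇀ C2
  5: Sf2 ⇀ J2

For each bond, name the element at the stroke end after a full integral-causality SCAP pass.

#0 stroke at J1
#1 stroke at J2
#2 stroke at Sf1
#3 stroke at J1
#4 stroke at J3
#5 stroke at Sf2

b2 stroke→Sf1  (Sf1 (Sf) sets flow on bond)
b5 stroke→Sf2  (Sf2 (Sf) sets flow on bond)
b0 stroke→J1  (J1: bond 2 brought flow, rest push out)
b3 stroke→J1  (J1: bond 2 brought flow, rest push out)
b1 stroke→J2  (closing 0-jn rule on J2)
b4 stroke→J3  (1-jn J3 has f-setter on 1)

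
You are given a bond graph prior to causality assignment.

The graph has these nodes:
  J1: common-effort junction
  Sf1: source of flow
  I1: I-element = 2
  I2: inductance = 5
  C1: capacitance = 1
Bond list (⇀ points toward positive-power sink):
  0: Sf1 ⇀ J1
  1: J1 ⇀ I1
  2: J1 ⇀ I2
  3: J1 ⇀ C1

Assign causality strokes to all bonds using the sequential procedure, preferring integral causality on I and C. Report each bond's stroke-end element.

β0 |Sf1
β1 |I1
β2 |I2
β3 |J1

β0 →Sf1  (source Sf1 imposes f)
β1 →I1  (prefer integral on I1)
β2 →I2  (prefer integral on I2)
β3 →J1  (closing 0-jn rule on J1)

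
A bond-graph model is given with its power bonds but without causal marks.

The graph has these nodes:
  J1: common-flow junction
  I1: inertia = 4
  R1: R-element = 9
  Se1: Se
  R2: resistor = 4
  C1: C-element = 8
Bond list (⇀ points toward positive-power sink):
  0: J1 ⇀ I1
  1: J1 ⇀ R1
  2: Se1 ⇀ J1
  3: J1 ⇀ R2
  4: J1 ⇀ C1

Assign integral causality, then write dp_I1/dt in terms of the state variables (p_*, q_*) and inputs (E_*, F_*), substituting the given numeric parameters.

b2 →J1  (Se1: effort source, stroke at far end)
b0 →I1  (I1: I, integral causality)
b1 →J1  (common-f at J1 fixed by 0)
b3 →J1  (J1 flow already set via bond 0)
b4 →J1  (J1: bond 0 brought flow, rest push out)

dp_I1/dt = E_Se1 - 13*p_I1/4 - q_C1/8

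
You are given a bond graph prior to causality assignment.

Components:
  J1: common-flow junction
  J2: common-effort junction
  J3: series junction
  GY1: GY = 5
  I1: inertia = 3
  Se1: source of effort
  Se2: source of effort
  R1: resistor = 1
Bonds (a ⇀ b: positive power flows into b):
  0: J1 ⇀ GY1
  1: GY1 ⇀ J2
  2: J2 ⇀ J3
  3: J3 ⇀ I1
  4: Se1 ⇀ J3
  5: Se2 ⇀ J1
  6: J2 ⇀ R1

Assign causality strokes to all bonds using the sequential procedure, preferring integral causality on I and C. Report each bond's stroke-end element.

β4 stroke at J3  (Se1 (Se) sets effort on bond)
β5 stroke at J1  (Se2 (Se) sets effort on bond)
β0 stroke at GY1  (J1: last free bond brings flow in)
β1 stroke at GY1  (GY1 both-in/both-out from 0)
β3 stroke at I1  (prefer integral on I1)
β2 stroke at J3  (common-f at J3 fixed by 3)
β6 stroke at J2  (J2: last free bond brings effort in)

β0 →GY1
β1 →GY1
β2 →J3
β3 →I1
β4 →J3
β5 →J1
β6 →J2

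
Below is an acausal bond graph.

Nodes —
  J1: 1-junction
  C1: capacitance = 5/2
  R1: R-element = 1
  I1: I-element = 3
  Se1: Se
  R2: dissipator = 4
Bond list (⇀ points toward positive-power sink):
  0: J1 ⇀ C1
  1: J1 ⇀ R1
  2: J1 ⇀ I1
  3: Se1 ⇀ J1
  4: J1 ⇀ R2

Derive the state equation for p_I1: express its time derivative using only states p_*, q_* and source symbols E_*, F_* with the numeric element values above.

bond 3 stroke at J1  (Se1 (Se) sets effort on bond)
bond 0 stroke at J1  (prefer integral on C1)
bond 2 stroke at I1  (I1: I, integral causality)
bond 1 stroke at J1  (J1 flow already set via bond 2)
bond 4 stroke at J1  (1-jn J1 has f-setter on 2)

dp_I1/dt = E_Se1 - 5*p_I1/3 - 2*q_C1/5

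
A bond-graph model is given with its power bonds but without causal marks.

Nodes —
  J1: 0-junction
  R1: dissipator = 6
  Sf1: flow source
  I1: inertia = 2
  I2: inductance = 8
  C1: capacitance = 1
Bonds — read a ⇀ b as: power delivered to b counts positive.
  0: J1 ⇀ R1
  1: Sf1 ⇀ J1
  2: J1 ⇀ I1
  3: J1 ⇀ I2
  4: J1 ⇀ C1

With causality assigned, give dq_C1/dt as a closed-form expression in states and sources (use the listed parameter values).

dq_C1/dt = F_Sf1 - p_I1/2 - p_I2/8 - q_C1/6

#1 →Sf1  (Sf1 (Sf) sets flow on bond)
#2 →I1  (I1 integral (f out))
#3 →I2  (I2 outputs flow p/I2)
#4 →J1  (C1 outputs effort q/C1)
#0 →R1  (0-jn J1 has e-setter on 4)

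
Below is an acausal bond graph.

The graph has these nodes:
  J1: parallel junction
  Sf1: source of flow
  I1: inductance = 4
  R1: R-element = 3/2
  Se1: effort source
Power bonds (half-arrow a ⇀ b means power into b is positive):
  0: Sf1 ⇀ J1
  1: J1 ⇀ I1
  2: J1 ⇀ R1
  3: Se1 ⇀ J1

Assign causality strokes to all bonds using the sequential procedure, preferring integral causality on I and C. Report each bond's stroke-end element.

β0 stroke at Sf1  (Sf1 fixes flow; stroke at Sf1)
β3 stroke at J1  (Se1: effort source, stroke at far end)
β1 stroke at I1  (common-e at J1 fixed by 3)
β2 stroke at R1  (J1 effort already set via bond 3)

b0 |Sf1
b1 |I1
b2 |R1
b3 |J1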